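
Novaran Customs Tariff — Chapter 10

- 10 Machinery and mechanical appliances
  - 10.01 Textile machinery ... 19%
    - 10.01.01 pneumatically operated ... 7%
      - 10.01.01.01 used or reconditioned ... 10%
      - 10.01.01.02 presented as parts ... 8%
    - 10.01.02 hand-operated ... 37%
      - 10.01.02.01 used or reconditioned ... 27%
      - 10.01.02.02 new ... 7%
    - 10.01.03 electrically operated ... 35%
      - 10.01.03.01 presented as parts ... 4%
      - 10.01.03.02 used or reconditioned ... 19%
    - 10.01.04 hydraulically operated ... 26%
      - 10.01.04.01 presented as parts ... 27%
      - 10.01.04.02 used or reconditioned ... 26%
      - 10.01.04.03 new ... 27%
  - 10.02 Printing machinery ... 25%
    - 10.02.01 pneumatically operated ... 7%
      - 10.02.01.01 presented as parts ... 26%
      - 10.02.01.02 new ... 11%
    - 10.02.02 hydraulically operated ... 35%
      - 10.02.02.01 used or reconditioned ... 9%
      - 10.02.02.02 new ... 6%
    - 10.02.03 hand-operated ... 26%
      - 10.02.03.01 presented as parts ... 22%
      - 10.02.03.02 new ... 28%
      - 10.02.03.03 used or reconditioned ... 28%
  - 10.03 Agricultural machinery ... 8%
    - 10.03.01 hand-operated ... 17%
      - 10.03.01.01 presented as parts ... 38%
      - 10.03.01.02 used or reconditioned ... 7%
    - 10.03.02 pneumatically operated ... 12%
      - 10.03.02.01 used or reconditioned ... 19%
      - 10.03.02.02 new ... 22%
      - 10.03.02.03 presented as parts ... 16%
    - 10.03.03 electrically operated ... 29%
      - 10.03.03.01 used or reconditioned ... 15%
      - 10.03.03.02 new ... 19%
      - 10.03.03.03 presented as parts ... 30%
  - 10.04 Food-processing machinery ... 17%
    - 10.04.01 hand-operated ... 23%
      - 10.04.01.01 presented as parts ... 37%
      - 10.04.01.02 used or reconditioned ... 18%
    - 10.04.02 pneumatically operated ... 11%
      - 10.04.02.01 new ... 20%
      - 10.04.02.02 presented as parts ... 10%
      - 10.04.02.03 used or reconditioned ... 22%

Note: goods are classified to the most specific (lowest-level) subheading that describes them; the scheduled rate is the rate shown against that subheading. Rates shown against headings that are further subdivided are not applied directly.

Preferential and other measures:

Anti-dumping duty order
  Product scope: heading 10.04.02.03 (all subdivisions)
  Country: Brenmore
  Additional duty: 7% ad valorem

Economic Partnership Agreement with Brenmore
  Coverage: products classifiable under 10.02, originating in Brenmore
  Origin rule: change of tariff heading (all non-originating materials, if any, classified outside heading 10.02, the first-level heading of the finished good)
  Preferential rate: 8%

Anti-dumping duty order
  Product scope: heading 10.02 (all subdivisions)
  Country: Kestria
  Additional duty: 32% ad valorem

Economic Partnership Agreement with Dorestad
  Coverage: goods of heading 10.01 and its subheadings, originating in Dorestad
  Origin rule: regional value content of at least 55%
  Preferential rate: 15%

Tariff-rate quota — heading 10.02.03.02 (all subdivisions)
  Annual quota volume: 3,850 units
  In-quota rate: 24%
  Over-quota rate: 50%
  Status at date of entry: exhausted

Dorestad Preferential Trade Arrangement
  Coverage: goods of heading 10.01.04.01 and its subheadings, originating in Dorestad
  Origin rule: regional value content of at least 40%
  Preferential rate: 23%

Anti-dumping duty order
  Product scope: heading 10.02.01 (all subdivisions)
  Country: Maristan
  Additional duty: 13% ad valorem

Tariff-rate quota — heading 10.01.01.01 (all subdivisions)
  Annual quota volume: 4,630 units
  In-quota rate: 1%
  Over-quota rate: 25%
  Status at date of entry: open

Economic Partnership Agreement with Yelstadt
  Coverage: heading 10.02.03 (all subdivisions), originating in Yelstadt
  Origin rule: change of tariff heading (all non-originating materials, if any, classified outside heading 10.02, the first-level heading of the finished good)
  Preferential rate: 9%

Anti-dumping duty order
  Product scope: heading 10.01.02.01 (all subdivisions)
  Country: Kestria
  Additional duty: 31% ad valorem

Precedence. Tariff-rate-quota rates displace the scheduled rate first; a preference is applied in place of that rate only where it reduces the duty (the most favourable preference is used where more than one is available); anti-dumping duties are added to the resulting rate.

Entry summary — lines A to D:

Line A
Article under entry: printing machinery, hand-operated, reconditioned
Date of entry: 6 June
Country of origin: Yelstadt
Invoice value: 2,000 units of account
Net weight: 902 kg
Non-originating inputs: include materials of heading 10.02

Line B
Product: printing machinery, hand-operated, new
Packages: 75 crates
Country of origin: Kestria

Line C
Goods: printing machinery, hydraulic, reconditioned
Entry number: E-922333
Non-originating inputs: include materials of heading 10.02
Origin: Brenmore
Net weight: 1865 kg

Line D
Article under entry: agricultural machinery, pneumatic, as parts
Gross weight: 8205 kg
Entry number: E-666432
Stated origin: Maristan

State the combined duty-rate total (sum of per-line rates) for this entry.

135%

Line A: printing → 10.02; hand-operated → 10.02.03; reconditioned → 10.02.03.03. Scheduled 28%. Yelstadt agreement on 10.02.03: CTH not met. → 28%.
Line B: printing → 10.02; hand-operated → 10.02.03; new → 10.02.03.02. Scheduled 28%. quota on 10.02.03.02 exhausted → over-quota 50%; anti-dumping (Kestria, 10.02): +32%; total 50% + 32% = 82%. → 82%.
Line C: printing → 10.02; hydraulic → 10.02.02; reconditioned → 10.02.02.01. Scheduled 9%. Brenmore agreement on 10.02: CTH not met. → 9%.
Line D: agricultural → 10.03; pneumatic → 10.03.02; as parts → 10.03.02.03. Scheduled 16%. No special measure applies. → 16%.
Sum: 28% + 82% + 9% + 16% = 135%.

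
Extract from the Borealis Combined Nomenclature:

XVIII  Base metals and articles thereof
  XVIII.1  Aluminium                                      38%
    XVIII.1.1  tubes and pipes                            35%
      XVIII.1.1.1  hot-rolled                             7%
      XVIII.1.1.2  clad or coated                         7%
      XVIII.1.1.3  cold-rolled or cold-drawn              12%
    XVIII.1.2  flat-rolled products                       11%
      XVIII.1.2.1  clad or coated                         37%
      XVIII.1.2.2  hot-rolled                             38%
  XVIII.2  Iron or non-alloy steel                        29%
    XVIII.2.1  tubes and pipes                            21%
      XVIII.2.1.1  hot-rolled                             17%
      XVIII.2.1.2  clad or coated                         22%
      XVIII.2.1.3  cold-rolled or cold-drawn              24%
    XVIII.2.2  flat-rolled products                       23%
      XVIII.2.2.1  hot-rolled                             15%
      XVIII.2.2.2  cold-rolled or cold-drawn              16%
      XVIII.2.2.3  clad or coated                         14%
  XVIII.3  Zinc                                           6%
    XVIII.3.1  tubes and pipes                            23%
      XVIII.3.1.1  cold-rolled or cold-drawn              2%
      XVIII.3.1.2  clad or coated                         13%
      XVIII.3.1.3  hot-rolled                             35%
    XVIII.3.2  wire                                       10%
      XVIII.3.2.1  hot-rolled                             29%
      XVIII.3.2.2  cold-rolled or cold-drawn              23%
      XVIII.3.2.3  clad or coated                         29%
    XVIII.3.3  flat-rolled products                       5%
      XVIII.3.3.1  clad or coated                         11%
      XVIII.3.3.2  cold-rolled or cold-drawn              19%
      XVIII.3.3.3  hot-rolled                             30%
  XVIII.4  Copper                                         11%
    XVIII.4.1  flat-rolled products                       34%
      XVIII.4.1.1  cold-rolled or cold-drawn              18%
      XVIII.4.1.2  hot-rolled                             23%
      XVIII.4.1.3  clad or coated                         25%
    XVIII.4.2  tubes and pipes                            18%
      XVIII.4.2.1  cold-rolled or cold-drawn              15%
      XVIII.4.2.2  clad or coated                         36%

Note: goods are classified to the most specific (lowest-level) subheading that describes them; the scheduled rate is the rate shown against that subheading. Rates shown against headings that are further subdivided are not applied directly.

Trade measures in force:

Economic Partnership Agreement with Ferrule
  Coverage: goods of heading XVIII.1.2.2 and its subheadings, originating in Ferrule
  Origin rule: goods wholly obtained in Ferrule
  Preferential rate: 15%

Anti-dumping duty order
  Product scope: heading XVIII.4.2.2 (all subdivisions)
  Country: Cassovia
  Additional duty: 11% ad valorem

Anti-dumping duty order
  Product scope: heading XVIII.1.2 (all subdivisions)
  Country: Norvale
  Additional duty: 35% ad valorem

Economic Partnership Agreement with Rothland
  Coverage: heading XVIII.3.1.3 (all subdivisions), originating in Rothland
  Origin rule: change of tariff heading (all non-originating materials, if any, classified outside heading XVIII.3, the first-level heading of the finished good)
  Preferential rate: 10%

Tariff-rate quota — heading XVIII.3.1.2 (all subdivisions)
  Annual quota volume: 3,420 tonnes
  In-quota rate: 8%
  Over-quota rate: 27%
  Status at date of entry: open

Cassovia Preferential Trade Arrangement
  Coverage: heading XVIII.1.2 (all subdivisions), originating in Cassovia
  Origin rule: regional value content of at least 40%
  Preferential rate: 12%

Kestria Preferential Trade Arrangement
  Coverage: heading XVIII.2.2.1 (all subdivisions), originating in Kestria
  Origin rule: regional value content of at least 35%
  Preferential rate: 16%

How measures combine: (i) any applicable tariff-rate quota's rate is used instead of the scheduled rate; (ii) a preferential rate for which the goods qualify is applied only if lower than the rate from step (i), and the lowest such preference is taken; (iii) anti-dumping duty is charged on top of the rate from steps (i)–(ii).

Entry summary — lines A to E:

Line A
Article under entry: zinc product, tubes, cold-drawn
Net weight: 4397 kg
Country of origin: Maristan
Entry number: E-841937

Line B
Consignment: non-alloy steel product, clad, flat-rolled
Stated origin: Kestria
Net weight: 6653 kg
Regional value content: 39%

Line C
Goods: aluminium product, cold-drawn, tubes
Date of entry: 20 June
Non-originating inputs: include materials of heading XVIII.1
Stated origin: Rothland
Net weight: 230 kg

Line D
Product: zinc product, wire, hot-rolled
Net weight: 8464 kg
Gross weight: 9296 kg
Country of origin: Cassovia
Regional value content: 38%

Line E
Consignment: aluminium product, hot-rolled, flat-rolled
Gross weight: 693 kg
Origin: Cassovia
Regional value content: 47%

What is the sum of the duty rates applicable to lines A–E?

Line A: zinc → XVIII.3; tubes → XVIII.3.1; cold-drawn → XVIII.3.1.1. Scheduled 2%. No special measure applies. → 2%.
Line B: non-alloy steel → XVIII.2; flat-rolled → XVIII.2.2; clad → XVIII.2.2.3. Scheduled 14%. Kestria agreement on XVIII.2.2.1: XVIII.2.2.3 not covered. → 14%.
Line C: aluminium → XVIII.1; tubes → XVIII.1.1; cold-drawn → XVIII.1.1.3. Scheduled 12%. Rothland agreement on XVIII.3.1.3: XVIII.1.1.3 not covered. → 12%.
Line D: zinc → XVIII.3; wire → XVIII.3.2; hot-rolled → XVIII.3.2.1. Scheduled 29%. Cassovia agreement on XVIII.1.2: XVIII.3.2.1 not covered. → 29%.
Line E: aluminium → XVIII.1; flat-rolled → XVIII.1.2; hot-rolled → XVIII.1.2.2. Scheduled 38%. Cassovia agreement on XVIII.1.2: RVC ≥ 40% → 12% available; preferential 12%. → 12%.
Sum: 2% + 14% + 12% + 29% + 12% = 69%.

69%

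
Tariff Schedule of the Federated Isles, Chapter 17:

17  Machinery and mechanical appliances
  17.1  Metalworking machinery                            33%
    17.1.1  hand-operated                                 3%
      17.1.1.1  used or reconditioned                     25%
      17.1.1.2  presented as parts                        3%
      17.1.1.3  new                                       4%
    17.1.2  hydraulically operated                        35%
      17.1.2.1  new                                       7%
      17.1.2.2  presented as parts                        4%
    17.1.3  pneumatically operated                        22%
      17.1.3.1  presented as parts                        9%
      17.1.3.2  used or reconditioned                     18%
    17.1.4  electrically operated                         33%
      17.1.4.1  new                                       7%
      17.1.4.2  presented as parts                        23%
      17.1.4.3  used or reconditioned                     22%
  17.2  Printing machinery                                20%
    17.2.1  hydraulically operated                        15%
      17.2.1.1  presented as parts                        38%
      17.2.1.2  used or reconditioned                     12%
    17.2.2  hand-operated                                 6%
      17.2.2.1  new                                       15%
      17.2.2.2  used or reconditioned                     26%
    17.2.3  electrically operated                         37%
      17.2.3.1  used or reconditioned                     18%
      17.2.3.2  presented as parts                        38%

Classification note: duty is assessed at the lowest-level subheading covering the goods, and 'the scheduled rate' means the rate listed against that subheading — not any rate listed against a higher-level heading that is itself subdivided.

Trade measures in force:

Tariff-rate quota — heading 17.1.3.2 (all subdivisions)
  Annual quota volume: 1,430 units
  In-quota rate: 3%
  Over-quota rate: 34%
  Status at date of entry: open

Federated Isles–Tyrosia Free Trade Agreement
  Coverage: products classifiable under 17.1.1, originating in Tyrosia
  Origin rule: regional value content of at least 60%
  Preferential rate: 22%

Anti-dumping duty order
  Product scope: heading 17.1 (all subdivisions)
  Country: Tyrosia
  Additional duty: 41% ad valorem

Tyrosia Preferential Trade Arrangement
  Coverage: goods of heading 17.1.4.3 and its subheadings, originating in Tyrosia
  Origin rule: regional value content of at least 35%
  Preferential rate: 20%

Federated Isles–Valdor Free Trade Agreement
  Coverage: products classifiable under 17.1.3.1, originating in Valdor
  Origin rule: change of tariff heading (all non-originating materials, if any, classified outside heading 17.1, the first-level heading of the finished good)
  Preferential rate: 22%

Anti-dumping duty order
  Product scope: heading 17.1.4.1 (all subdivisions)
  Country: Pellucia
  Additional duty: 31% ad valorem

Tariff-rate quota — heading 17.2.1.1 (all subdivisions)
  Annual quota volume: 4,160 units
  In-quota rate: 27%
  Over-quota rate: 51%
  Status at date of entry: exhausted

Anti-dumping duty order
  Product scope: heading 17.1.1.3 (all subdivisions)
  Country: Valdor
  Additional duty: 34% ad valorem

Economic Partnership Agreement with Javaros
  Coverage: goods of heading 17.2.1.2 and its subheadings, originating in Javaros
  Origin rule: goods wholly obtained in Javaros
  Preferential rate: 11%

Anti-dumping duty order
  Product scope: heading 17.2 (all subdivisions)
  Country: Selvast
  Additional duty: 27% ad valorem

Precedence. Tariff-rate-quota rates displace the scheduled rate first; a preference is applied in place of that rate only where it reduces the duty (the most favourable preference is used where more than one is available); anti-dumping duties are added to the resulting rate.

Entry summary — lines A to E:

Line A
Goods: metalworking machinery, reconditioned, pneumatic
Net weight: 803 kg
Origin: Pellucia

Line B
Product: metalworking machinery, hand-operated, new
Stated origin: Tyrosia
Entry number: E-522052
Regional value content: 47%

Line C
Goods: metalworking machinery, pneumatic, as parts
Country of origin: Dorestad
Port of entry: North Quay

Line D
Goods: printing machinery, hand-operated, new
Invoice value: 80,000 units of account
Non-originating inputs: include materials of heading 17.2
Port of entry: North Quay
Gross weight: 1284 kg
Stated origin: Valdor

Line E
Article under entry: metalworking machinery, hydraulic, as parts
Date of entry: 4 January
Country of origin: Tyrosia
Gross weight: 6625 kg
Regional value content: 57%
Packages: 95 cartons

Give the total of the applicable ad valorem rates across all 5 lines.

117%

Line A: metalworking → 17.1; pneumatic → 17.1.3; reconditioned → 17.1.3.2. Scheduled 18%. quota on 17.1.3.2 open → in-quota 3%. → 3%.
Line B: metalworking → 17.1; hand-operated → 17.1.1; new → 17.1.1.3. Scheduled 4%. Tyrosia agreement on 17.1.1: RVC < 60%; Tyrosia agreement on 17.1.4.3: 17.1.1.3 not covered; anti-dumping (Tyrosia, 17.1): +41%; total 4% + 41% = 45%. → 45%.
Line C: metalworking → 17.1; pneumatic → 17.1.3; as parts → 17.1.3.1. Scheduled 9%. No special measure applies. → 9%.
Line D: printing → 17.2; hand-operated → 17.2.2; new → 17.2.2.1. Scheduled 15%. Valdor agreement on 17.1.3.1: 17.2.2.1 not covered. → 15%.
Line E: metalworking → 17.1; hydraulic → 17.1.2; as parts → 17.1.2.2. Scheduled 4%. Tyrosia agreement on 17.1.1: 17.1.2.2 not covered; Tyrosia agreement on 17.1.4.3: 17.1.2.2 not covered; anti-dumping (Tyrosia, 17.1): +41%; total 4% + 41% = 45%. → 45%.
Sum: 3% + 45% + 9% + 15% + 45% = 117%.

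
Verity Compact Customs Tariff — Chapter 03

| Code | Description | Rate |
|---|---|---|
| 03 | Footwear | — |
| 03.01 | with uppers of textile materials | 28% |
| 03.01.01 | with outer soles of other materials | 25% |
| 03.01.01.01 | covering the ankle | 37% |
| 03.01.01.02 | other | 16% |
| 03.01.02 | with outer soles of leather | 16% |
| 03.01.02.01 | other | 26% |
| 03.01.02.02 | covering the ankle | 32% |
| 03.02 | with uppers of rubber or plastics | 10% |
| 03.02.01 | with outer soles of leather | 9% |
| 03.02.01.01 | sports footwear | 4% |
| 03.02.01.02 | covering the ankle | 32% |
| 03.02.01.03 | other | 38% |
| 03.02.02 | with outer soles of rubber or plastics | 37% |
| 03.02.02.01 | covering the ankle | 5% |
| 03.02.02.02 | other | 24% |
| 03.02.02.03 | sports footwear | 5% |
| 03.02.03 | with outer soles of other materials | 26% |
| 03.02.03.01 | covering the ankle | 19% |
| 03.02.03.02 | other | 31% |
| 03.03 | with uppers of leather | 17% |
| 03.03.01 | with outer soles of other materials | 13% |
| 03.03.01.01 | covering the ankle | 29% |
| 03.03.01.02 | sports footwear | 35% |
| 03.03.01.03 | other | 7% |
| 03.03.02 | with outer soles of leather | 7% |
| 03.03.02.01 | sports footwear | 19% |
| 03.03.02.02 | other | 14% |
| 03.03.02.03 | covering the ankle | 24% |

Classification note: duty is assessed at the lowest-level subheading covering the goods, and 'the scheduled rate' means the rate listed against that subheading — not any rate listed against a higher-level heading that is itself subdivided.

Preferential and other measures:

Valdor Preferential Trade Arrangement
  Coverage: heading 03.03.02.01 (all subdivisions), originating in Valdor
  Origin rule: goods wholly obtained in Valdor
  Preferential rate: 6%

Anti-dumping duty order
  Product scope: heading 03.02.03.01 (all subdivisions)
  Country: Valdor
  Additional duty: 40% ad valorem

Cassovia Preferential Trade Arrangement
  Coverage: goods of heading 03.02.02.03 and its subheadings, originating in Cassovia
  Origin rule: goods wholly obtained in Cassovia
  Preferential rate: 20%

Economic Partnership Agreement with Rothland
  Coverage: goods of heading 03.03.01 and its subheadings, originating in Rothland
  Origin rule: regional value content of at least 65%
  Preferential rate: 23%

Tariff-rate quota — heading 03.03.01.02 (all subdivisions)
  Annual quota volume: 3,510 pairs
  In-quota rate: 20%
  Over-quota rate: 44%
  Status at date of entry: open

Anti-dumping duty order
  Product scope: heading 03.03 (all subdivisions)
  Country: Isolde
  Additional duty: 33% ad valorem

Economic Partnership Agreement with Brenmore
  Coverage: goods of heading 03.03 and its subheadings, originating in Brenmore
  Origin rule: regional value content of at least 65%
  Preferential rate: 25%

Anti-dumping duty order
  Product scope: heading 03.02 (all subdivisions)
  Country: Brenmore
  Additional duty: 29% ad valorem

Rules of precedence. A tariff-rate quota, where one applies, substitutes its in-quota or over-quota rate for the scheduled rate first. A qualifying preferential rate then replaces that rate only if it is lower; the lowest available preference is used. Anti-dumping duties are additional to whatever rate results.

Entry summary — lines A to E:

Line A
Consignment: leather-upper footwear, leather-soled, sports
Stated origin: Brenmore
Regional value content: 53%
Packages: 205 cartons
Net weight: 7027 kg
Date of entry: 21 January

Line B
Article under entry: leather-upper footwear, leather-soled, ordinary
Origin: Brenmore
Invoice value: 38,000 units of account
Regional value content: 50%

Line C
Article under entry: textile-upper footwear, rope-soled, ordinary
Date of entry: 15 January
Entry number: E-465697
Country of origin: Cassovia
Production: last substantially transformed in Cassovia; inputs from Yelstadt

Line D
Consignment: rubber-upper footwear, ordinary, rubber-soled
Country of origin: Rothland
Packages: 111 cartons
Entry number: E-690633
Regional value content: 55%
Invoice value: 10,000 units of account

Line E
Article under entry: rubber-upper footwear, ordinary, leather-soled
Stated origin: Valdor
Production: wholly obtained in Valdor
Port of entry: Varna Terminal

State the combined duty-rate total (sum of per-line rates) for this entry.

111%

Line A: leather-upper → 03.03; leather-soled → 03.03.02; sports → 03.03.02.01. Scheduled 19%. Brenmore agreement on 03.03: RVC < 65%. → 19%.
Line B: leather-upper → 03.03; leather-soled → 03.03.02; ordinary → 03.03.02.02. Scheduled 14%. Brenmore agreement on 03.03: RVC < 65%. → 14%.
Line C: textile-upper → 03.01; rope-soled → 03.01.01; ordinary → 03.01.01.02. Scheduled 16%. Cassovia agreement on 03.02.02.03: 03.01.01.02 not covered. → 16%.
Line D: rubber-upper → 03.02; rubber-soled → 03.02.02; ordinary → 03.02.02.02. Scheduled 24%. Rothland agreement on 03.03.01: 03.02.02.02 not covered. → 24%.
Line E: rubber-upper → 03.02; leather-soled → 03.02.01; ordinary → 03.02.01.03. Scheduled 38%. Valdor agreement on 03.03.02.01: 03.02.01.03 not covered. → 38%.
Sum: 19% + 14% + 16% + 24% + 38% = 111%.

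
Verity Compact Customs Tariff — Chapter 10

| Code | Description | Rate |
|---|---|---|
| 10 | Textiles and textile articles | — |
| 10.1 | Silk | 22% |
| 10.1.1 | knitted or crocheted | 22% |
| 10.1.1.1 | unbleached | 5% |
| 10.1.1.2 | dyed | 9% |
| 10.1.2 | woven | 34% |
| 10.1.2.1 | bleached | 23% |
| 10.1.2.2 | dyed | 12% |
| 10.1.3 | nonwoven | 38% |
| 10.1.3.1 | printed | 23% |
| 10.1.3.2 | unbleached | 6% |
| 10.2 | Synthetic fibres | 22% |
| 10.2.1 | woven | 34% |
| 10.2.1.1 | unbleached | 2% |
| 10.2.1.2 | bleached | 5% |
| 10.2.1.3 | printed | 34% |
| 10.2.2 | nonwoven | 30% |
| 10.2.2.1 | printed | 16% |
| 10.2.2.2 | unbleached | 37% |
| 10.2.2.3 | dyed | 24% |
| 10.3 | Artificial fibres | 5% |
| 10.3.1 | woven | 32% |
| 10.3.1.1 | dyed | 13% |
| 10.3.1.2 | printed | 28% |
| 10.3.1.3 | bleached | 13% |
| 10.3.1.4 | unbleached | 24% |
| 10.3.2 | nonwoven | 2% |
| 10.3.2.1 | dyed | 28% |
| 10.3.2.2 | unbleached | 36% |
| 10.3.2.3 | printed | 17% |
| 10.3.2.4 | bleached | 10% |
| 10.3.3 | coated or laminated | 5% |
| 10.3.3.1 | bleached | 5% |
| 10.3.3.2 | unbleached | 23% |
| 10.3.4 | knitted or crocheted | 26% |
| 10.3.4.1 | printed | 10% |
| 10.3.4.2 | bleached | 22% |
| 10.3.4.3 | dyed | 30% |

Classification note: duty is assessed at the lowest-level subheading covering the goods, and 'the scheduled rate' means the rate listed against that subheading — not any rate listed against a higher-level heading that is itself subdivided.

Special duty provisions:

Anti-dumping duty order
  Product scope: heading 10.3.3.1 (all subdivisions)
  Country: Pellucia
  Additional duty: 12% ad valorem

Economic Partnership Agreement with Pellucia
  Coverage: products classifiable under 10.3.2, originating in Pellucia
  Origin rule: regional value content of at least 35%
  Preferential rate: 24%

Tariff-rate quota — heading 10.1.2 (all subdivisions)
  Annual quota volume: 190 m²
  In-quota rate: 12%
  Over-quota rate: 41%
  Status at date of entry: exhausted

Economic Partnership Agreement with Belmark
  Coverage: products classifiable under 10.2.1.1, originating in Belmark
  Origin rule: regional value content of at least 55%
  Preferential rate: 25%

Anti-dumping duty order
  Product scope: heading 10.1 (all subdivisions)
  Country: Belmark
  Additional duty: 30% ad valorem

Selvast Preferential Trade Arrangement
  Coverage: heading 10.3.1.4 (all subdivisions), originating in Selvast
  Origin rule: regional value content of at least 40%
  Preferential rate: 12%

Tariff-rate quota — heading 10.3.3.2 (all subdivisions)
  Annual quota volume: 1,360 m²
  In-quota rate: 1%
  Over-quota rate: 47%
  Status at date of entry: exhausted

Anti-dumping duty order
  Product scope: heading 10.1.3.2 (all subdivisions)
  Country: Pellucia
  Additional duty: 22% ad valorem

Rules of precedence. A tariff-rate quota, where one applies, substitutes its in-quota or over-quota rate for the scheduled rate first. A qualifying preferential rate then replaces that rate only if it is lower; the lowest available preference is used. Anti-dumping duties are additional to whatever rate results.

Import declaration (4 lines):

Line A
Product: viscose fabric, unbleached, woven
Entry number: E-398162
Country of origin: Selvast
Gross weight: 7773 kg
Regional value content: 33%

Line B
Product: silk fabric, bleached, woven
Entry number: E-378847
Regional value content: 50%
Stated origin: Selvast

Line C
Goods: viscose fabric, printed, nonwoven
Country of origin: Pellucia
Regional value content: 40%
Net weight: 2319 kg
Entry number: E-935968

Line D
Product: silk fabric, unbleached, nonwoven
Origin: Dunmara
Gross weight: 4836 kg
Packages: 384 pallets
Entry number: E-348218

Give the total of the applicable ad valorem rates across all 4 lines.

Line A: viscose → 10.3; woven → 10.3.1; unbleached → 10.3.1.4. Scheduled 24%. Selvast agreement on 10.3.1.4: RVC < 40%. → 24%.
Line B: silk → 10.1; woven → 10.1.2; bleached → 10.1.2.1. Scheduled 23%. quota on 10.1.2 exhausted → over-quota 41%; Selvast agreement on 10.3.1.4: 10.1.2.1 not covered. → 41%.
Line C: viscose → 10.3; nonwoven → 10.3.2; printed → 10.3.2.3. Scheduled 17%. Pellucia agreement on 10.3.2: RVC ≥ 35% → 24% available; preference 24% not lower than 17% → no reduction. → 17%.
Line D: silk → 10.1; nonwoven → 10.1.3; unbleached → 10.1.3.2. Scheduled 6%. No special measure applies. → 6%.
Sum: 24% + 41% + 17% + 6% = 88%.

88%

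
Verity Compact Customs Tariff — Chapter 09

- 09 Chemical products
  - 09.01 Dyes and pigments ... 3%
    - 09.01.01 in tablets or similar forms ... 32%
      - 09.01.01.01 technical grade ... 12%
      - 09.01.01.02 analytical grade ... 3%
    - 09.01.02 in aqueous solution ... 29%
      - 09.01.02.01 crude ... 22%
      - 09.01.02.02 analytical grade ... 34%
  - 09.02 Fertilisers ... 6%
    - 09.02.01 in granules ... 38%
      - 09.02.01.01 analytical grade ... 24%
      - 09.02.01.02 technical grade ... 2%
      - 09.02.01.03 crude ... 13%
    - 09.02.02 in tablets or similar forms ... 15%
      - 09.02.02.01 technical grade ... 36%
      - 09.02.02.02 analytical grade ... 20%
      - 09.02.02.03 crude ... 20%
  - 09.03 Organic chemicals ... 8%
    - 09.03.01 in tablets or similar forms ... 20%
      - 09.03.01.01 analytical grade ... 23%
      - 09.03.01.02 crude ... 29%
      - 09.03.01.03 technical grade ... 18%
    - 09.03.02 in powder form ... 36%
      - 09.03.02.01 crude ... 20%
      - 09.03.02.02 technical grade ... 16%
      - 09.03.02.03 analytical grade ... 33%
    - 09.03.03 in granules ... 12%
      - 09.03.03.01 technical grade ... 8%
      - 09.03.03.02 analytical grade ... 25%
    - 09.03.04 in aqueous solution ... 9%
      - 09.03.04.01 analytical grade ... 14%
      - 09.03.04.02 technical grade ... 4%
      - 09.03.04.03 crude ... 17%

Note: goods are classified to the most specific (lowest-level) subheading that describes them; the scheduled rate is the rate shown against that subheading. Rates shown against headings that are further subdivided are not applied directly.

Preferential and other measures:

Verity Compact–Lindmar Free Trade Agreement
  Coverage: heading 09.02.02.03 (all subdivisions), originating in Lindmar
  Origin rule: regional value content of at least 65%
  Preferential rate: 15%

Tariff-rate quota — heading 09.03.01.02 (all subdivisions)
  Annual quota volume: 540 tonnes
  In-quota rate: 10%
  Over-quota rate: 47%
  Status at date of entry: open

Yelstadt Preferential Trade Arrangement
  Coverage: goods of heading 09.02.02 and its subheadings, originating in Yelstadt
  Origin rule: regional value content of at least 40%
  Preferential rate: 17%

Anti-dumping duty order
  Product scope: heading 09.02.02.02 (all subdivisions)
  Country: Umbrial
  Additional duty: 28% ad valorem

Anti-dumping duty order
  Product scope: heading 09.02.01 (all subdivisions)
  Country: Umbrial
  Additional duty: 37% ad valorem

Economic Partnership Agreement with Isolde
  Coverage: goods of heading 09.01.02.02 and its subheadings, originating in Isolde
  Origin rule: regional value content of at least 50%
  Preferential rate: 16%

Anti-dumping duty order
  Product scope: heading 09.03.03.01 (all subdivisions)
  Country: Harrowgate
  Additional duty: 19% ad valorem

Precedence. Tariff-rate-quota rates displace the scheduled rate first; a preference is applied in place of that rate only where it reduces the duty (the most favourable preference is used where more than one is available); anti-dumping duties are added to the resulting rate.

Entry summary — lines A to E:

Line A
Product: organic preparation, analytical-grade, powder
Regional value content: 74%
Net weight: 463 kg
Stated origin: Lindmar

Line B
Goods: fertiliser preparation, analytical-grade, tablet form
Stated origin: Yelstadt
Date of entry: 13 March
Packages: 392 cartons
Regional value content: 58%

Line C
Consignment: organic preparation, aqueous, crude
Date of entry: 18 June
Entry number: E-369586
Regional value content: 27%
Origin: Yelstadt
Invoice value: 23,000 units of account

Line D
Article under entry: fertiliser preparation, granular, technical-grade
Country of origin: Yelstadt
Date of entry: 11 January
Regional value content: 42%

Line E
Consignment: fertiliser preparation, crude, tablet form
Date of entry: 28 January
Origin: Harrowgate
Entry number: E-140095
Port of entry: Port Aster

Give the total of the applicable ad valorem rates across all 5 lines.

Line A: organic → 09.03; powder → 09.03.02; analytical-grade → 09.03.02.03. Scheduled 33%. Lindmar agreement on 09.02.02.03: 09.03.02.03 not covered. → 33%.
Line B: fertiliser → 09.02; tablet form → 09.02.02; analytical-grade → 09.02.02.02. Scheduled 20%. Yelstadt agreement on 09.02.02: RVC ≥ 40% → 17% available; preferential 17%. → 17%.
Line C: organic → 09.03; aqueous → 09.03.04; crude → 09.03.04.03. Scheduled 17%. Yelstadt agreement on 09.02.02: 09.03.04.03 not covered. → 17%.
Line D: fertiliser → 09.02; granular → 09.02.01; technical-grade → 09.02.01.02. Scheduled 2%. Yelstadt agreement on 09.02.02: 09.02.01.02 not covered. → 2%.
Line E: fertiliser → 09.02; tablet form → 09.02.02; crude → 09.02.02.03. Scheduled 20%. No special measure applies. → 20%.
Sum: 33% + 17% + 17% + 2% + 20% = 89%.

89%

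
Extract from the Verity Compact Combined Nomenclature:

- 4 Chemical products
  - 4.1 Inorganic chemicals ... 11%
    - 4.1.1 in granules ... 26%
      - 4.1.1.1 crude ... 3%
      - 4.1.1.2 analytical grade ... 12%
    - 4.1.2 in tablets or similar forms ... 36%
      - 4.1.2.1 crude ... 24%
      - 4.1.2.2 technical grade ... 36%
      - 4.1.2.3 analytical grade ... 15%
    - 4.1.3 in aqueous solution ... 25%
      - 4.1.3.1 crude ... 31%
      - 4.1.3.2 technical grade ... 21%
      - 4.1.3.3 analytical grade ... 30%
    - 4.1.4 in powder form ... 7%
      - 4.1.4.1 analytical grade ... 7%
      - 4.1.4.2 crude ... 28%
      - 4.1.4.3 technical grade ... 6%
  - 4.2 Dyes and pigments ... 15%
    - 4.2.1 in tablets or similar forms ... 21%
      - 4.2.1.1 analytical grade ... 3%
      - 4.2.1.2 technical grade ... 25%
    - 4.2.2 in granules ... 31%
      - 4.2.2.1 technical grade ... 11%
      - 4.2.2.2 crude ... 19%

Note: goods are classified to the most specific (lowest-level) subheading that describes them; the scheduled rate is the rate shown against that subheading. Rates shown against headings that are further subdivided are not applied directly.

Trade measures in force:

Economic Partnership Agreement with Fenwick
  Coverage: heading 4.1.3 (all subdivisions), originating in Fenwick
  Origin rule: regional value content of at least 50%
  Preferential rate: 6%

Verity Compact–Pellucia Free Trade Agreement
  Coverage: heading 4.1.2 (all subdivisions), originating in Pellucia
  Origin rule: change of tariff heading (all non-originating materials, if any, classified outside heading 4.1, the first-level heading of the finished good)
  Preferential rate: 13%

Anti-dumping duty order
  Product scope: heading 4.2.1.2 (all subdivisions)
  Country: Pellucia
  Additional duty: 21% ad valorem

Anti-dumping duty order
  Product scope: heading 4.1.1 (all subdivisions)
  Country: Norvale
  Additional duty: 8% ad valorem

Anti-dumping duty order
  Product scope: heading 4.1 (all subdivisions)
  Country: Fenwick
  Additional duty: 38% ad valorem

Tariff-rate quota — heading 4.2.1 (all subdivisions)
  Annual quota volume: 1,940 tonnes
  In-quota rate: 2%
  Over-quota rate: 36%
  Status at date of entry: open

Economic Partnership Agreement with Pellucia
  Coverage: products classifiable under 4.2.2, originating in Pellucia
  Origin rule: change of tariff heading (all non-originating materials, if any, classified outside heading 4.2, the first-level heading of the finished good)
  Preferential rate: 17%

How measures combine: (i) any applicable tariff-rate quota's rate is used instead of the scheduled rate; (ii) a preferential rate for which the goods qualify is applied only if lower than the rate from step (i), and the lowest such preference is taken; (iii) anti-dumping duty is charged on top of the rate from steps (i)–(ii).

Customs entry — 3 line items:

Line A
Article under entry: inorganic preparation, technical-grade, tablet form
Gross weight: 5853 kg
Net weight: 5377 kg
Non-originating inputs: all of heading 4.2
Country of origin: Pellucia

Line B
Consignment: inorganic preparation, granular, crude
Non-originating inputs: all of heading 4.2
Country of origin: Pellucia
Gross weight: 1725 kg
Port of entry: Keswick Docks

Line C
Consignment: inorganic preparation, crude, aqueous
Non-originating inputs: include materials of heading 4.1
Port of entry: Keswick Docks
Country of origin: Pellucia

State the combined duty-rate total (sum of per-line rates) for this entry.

47%

Line A: inorganic → 4.1; tablet form → 4.1.2; technical-grade → 4.1.2.2. Scheduled 36%. Pellucia agreement on 4.1.2: CTH met → 13% available; Pellucia agreement on 4.2.2: 4.1.2.2 not covered; preferential 13%. → 13%.
Line B: inorganic → 4.1; granular → 4.1.1; crude → 4.1.1.1. Scheduled 3%. Pellucia agreement on 4.1.2: 4.1.1.1 not covered; Pellucia agreement on 4.2.2: 4.1.1.1 not covered. → 3%.
Line C: inorganic → 4.1; aqueous → 4.1.3; crude → 4.1.3.1. Scheduled 31%. Pellucia agreement on 4.1.2: 4.1.3.1 not covered; Pellucia agreement on 4.2.2: 4.1.3.1 not covered. → 31%.
Sum: 13% + 3% + 31% = 47%.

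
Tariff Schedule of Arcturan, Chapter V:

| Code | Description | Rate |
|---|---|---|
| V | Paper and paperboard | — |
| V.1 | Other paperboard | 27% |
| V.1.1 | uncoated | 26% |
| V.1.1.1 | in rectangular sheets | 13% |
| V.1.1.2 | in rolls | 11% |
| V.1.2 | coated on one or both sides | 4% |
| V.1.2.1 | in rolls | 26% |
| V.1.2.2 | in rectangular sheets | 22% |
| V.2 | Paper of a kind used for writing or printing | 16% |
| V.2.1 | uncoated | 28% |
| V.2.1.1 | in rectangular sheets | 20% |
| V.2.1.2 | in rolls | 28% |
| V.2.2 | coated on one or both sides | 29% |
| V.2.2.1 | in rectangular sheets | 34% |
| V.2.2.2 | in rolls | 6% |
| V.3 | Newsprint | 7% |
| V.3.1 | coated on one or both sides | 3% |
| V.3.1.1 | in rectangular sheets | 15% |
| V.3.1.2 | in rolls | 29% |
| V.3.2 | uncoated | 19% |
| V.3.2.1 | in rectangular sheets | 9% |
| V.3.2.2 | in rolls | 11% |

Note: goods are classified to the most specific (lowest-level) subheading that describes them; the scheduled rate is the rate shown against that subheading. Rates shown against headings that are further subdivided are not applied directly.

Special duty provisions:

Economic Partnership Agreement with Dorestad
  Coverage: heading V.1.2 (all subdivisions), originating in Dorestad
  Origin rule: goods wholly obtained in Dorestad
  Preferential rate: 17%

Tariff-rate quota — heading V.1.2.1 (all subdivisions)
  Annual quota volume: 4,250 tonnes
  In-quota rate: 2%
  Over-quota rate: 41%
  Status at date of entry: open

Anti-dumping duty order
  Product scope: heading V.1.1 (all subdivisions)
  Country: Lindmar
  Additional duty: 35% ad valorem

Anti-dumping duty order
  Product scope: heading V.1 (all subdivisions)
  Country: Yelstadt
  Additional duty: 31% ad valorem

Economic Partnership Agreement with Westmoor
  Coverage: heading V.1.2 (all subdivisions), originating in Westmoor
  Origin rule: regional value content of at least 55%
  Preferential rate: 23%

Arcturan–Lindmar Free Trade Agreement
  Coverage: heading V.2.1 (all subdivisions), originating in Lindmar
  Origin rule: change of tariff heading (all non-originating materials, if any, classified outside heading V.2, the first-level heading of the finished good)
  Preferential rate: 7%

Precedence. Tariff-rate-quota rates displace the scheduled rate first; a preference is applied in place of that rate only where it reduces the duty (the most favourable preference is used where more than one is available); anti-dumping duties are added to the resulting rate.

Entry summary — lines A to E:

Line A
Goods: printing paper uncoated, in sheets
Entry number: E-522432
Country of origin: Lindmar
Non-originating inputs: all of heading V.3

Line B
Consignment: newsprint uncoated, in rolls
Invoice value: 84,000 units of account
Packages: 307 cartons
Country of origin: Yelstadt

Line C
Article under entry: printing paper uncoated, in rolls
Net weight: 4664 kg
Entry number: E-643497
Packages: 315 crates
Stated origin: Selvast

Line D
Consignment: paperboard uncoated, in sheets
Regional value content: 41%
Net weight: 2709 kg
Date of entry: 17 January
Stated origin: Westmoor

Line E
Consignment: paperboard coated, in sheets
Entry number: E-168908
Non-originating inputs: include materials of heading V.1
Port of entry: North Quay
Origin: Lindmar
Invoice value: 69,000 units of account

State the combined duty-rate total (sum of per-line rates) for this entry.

81%

Line A: printing paper → V.2; uncoated → V.2.1; in sheets → V.2.1.1. Scheduled 20%. Lindmar agreement on V.2.1: CTH met → 7% available; preferential 7%. → 7%.
Line B: newsprint → V.3; uncoated → V.3.2; in rolls → V.3.2.2. Scheduled 11%. No special measure applies. → 11%.
Line C: printing paper → V.2; uncoated → V.2.1; in rolls → V.2.1.2. Scheduled 28%. No special measure applies. → 28%.
Line D: paperboard → V.1; uncoated → V.1.1; in sheets → V.1.1.1. Scheduled 13%. Westmoor agreement on V.1.2: V.1.1.1 not covered. → 13%.
Line E: paperboard → V.1; coated → V.1.2; in sheets → V.1.2.2. Scheduled 22%. Lindmar agreement on V.2.1: V.1.2.2 not covered. → 22%.
Sum: 7% + 11% + 28% + 13% + 22% = 81%.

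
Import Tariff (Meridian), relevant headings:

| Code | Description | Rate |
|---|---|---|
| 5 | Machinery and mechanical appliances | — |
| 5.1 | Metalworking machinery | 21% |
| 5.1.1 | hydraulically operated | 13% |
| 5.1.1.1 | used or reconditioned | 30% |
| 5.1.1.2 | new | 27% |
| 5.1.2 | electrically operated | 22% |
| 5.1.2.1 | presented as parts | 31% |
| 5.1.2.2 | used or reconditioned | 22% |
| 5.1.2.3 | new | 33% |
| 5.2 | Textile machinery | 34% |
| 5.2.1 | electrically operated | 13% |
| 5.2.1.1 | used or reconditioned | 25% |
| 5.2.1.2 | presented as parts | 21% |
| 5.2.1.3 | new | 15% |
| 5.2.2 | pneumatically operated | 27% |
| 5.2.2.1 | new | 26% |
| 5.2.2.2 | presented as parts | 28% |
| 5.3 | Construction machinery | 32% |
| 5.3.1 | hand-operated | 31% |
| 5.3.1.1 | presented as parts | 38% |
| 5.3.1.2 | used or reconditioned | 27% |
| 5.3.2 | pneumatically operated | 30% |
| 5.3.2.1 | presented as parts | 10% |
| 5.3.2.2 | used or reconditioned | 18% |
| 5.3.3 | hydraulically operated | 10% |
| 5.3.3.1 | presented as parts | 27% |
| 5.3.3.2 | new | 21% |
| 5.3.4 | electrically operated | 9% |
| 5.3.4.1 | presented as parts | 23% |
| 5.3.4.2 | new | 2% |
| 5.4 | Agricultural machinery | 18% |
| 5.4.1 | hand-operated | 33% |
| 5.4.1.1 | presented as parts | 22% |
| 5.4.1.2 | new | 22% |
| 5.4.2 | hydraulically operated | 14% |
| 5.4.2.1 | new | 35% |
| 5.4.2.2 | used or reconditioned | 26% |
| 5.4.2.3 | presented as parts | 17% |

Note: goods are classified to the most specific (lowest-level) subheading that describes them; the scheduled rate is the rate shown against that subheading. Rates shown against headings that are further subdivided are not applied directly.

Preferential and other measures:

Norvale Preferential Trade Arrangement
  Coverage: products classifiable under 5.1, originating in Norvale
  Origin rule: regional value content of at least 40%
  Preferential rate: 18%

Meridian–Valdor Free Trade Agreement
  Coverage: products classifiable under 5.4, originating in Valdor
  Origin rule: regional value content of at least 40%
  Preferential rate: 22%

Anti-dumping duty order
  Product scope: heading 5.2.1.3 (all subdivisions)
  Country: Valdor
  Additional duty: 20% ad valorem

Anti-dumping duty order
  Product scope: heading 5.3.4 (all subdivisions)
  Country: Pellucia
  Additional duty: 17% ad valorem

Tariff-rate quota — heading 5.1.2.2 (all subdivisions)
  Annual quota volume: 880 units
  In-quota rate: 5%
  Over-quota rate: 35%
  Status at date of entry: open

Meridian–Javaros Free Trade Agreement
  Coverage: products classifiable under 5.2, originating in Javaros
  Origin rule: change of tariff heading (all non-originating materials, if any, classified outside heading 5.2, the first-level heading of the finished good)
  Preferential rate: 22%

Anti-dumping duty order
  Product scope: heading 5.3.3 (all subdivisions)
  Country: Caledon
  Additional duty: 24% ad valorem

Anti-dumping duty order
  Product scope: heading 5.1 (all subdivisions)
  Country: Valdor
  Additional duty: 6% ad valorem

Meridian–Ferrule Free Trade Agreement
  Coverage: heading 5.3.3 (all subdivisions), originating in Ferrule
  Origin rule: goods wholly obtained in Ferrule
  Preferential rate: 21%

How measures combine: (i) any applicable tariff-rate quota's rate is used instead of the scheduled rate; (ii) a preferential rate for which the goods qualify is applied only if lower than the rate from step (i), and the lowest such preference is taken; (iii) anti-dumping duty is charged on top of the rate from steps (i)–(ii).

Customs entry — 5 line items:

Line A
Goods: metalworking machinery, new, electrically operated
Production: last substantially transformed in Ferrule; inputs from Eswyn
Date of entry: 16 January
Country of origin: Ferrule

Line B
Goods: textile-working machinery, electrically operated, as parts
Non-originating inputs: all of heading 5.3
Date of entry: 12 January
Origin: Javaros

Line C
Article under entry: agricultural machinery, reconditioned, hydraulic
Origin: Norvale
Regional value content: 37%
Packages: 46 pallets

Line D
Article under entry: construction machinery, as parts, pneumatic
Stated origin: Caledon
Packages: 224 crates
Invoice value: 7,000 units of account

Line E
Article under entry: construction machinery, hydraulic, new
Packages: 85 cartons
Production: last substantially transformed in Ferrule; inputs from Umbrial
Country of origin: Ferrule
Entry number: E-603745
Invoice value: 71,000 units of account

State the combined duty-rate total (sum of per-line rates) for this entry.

111%

Line A: metalworking → 5.1; electrically operated → 5.1.2; new → 5.1.2.3. Scheduled 33%. Ferrule agreement on 5.3.3: 5.1.2.3 not covered. → 33%.
Line B: textile-working → 5.2; electrically operated → 5.2.1; as parts → 5.2.1.2. Scheduled 21%. Javaros agreement on 5.2: CTH met → 22% available; preference 22% not lower than 21% → no reduction. → 21%.
Line C: agricultural → 5.4; hydraulic → 5.4.2; reconditioned → 5.4.2.2. Scheduled 26%. Norvale agreement on 5.1: 5.4.2.2 not covered. → 26%.
Line D: construction → 5.3; pneumatic → 5.3.2; as parts → 5.3.2.1. Scheduled 10%. No special measure applies. → 10%.
Line E: construction → 5.3; hydraulic → 5.3.3; new → 5.3.3.2. Scheduled 21%. Ferrule agreement on 5.3.3: not wholly obtained. → 21%.
Sum: 33% + 21% + 26% + 10% + 21% = 111%.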